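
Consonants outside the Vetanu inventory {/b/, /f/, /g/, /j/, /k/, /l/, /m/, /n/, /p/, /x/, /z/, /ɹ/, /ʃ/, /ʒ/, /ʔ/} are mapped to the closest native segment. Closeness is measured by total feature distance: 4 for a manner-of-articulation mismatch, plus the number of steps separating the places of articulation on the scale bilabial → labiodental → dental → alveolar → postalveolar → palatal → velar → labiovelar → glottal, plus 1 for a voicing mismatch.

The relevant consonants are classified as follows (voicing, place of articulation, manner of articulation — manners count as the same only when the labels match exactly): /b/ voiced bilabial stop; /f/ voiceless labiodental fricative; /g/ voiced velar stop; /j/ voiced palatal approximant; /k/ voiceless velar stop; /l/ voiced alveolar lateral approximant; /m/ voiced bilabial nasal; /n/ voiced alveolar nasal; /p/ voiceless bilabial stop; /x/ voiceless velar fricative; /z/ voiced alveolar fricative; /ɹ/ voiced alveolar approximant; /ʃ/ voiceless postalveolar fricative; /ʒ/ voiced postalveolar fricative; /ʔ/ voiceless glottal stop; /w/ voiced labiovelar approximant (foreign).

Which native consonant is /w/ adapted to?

j

/j/ is closest: same manner (approximant), place distance 2 (labiovelar→palatal), same voicing; total 2. Next closest is /ɹ/ at distance 4.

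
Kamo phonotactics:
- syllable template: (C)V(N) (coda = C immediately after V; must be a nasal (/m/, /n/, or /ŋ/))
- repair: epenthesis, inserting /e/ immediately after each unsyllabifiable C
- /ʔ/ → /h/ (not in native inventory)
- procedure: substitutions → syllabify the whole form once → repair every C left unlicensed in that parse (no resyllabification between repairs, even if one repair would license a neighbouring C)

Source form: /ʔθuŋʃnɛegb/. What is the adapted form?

heθuŋʃenɛegebe

Substitution: /ʔ/ → /h/, giving /hθuŋʃnɛegb/.
Under (C)V(N), the unsyllabifiable consonants are /h/, /ʃ/, /g/, /b/ (only a nasal (/m/, /n/, or /ŋ/) is licensed in coda position; onsets are limited to one consonant).
Inserting the epenthetic vowel yields /h/ → /he/, /ʃ/ → /ʃe/, /g/ → /ge/, /b/ → /be/.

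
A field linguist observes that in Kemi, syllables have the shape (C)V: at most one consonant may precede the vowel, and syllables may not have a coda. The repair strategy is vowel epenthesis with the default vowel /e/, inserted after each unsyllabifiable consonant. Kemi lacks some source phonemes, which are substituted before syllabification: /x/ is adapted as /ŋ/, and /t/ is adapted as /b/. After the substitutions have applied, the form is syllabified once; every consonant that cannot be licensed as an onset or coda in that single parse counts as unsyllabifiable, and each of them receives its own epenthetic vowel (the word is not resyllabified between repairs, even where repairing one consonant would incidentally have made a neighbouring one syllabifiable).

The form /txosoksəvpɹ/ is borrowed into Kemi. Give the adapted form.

Substitution: /t/ → /b/, /x/ → /ŋ/, giving /bŋosoksəvpɹ/.
The consonants /b/, /k/, /v/, /p/, /ɹ/ cannot be parsed into a legal (C)V syllable (no codas are permitted; onsets are limited to one consonant).
Each unlicensed consonant becomes the onset of a new syllable: /b/ → /be/, /k/ → /ke/, /v/ → /ve/, /p/ → /pe/, /ɹ/ → /ɹe/.

beŋosokesəvepeɹe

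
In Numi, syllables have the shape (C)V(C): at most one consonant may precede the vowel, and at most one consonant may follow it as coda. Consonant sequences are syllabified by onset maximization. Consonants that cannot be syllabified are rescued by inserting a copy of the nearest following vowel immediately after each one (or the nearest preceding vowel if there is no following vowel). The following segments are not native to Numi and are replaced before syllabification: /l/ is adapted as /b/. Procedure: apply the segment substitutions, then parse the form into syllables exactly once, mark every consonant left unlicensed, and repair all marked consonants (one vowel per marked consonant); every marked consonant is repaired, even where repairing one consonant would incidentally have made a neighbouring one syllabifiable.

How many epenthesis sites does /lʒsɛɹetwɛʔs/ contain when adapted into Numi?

After substitution the input is /bʒsɛɹetwɛʔs/.
The unsyllabifiable consonants are /b/, /ʒ/, /s/; each receives one epenthetic vowel.

3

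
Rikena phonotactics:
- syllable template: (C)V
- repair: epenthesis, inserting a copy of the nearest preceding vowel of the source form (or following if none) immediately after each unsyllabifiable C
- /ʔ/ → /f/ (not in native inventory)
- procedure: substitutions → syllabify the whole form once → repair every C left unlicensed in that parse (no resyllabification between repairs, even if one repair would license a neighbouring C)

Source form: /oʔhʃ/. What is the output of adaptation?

ofohoʃo

Substitution: /ʔ/ → /f/, giving /ofhʃ/.
Under (C)V, the unsyllabifiable consonants are /f/, /h/, /ʃ/ (no codas are permitted; onsets are limited to one consonant).
Inserting the epenthetic vowel yields /f/ → /fo/, /h/ → /ho/, /ʃ/ → /ʃo/.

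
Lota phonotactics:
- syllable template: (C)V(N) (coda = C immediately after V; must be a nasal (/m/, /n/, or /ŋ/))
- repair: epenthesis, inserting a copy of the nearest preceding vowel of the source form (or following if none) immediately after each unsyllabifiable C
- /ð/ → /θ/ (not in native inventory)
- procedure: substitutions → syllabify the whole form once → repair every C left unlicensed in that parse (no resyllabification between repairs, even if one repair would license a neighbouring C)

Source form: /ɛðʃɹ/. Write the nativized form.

ɛθɛʃɛɹɛ

Substitution: /ð/ → /θ/, giving /ɛθʃɹ/.
Syllabifying with onset maximization leaves /θ/, /ʃ/, /ɹ/ stranded (only a nasal (/m/, /n/, or /ŋ/) is licensed in coda position; onsets are limited to one consonant).
Epenthesis after each stranded consonant: /θ/ → /θɛ/, /ʃ/ → /ʃɛ/, /ɹ/ → /ɹɛ/.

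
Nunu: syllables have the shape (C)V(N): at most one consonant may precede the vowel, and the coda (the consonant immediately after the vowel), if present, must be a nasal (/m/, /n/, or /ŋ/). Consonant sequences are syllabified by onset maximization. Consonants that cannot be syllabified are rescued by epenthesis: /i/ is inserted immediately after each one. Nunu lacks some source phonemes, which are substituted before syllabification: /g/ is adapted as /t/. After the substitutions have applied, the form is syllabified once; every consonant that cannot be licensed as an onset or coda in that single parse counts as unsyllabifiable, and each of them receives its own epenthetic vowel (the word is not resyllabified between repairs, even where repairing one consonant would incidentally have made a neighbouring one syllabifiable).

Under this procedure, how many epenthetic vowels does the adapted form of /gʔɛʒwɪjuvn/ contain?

After substitution the input is /tʔɛʒwɪjuvn/.
The unsyllabifiable consonants are /t/, /ʒ/, /v/, /n/; each receives one epenthetic vowel.

4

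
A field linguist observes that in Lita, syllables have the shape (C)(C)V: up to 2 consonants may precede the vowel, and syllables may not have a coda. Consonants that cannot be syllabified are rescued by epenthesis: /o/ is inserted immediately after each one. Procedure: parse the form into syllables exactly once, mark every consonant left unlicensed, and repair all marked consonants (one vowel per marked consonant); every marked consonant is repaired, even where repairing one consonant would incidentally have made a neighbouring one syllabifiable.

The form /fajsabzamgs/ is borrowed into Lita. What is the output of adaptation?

fajsabzamogoso

The consonants /m/, /g/, /s/ cannot be parsed into a legal (C)(C)V syllable (no codas are permitted; onsets may contain at most 2 consonants).
Each unlicensed consonant becomes the onset of a new syllable: /m/ → /mo/, /g/ → /go/, /s/ → /so/.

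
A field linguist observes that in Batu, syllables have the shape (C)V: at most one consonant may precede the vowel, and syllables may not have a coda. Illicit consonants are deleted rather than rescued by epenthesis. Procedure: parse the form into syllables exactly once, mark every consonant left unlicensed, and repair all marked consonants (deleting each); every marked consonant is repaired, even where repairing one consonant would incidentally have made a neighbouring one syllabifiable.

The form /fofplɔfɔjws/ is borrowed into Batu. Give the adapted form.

Syllabifying with onset maximization leaves /f/, /p/, /j/, /w/, /s/ stranded (no codas are permitted; onsets are limited to one consonant).
Each unlicensed consonant is deleted: /f/, /p/, /j/, /w/, /s/.

folɔfɔ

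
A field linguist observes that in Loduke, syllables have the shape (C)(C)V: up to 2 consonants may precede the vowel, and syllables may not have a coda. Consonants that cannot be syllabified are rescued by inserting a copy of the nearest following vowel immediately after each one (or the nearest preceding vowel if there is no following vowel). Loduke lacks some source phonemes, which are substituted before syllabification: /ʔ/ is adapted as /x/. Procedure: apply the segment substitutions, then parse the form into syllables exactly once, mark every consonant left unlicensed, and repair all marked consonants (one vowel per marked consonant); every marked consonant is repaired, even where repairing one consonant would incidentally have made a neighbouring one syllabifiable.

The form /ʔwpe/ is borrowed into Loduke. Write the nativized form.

xewpe

Substitution: /ʔ/ → /x/, giving /xwpe/.
Under (C)(C)V, the unsyllabifiable consonants are /x/ (no codas are permitted; onsets may contain at most 2 consonants).
Epenthesis after each stranded consonant: /x/ → /xe/.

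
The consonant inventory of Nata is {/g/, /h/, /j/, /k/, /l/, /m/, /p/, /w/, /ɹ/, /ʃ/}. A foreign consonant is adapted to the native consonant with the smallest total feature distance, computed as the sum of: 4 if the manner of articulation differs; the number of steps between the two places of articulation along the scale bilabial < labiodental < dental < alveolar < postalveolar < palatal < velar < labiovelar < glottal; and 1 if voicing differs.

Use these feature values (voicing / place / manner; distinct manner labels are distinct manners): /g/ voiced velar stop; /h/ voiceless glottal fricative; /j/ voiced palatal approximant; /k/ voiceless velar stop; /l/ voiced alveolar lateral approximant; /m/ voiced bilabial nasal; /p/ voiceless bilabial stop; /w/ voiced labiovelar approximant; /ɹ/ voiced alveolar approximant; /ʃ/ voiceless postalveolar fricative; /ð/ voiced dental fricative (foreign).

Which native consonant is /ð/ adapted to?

ʃ

/ʃ/ is closest: same manner (fricative), place distance 2 (dental→postalveolar), voicing differs (+1); total 3. Next closest is /l/ at distance 5.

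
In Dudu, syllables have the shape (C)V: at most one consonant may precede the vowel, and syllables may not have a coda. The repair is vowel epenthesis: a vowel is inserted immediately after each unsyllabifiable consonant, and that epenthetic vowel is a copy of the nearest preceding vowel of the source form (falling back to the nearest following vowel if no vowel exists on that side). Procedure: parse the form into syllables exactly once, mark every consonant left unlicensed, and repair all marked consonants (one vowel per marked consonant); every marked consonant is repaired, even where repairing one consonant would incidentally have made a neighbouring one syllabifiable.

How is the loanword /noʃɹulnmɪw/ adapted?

noʃoɹulunumɪwɪ

Syllabifying with onset maximization leaves /ʃ/, /l/, /n/, /w/ stranded (no codas are permitted; onsets are limited to one consonant).
Each unlicensed consonant becomes the onset of a new syllable: /ʃ/ → /ʃo/, /l/ → /lu/, /n/ → /nu/, /w/ → /wɪ/.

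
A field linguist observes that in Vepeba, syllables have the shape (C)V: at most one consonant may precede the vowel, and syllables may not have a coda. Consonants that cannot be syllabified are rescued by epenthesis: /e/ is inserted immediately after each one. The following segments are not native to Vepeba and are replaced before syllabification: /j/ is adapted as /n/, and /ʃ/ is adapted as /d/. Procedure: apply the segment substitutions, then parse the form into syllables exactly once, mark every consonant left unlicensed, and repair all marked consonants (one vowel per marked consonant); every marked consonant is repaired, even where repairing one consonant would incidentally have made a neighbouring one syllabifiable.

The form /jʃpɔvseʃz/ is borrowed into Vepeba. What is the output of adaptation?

nedepɔvesedeze

Substitution: /j/ → /n/, /ʃ/ → /d/, giving /ndpɔvsedz/.
The consonants /n/, /d/, /v/, /d/, /z/ cannot be parsed into a legal (C)V syllable (no codas are permitted; onsets are limited to one consonant).
Each unlicensed consonant becomes the onset of a new syllable: /n/ → /ne/, /d/ → /de/, /v/ → /ve/, /d/ → /de/, /z/ → /ze/.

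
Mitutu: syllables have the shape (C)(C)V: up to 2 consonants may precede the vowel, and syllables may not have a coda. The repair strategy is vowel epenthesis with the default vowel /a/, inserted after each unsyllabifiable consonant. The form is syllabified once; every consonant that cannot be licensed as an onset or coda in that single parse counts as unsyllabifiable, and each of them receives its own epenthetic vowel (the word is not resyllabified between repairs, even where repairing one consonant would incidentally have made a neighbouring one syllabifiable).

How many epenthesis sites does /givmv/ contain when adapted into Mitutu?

3

The unsyllabifiable consonants are /v/, /m/, /v/; each receives one epenthetic vowel.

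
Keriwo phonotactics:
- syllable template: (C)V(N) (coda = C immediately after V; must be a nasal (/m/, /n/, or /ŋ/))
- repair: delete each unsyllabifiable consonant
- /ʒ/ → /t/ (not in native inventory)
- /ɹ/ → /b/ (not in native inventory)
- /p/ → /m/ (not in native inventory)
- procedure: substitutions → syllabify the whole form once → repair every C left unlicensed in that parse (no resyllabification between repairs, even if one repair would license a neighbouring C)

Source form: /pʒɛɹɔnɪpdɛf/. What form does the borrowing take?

tɛbɔnɪmdɛ

Substitution: /p/ → /m/, /ʒ/ → /t/, /ɹ/ → /b/, giving /mtɛbɔnɪmdɛf/.
The consonants /m/, /f/ cannot be parsed into a legal (C)V(N) syllable (only a nasal (/m/, /n/, or /ŋ/) is licensed in coda position; onsets are limited to one consonant).
Deleting the stranded consonants removes /m/, /f/.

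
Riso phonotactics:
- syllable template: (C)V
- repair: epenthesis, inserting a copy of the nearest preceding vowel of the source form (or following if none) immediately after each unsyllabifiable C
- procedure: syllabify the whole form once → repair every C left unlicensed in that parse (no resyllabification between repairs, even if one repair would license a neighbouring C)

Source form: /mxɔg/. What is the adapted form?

Syllabifying with onset maximization leaves /m/, /g/ stranded (no codas are permitted; onsets are limited to one consonant).
Inserting the epenthetic vowel yields /m/ → /mɔ/, /g/ → /gɔ/.

mɔxɔgɔ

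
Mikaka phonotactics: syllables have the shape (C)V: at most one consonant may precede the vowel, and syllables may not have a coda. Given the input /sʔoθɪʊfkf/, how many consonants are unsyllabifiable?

Under (C)V, the unsyllabifiable consonants are /s/, /f/, /k/, /f/ (no codas are permitted; onsets are limited to one consonant).

4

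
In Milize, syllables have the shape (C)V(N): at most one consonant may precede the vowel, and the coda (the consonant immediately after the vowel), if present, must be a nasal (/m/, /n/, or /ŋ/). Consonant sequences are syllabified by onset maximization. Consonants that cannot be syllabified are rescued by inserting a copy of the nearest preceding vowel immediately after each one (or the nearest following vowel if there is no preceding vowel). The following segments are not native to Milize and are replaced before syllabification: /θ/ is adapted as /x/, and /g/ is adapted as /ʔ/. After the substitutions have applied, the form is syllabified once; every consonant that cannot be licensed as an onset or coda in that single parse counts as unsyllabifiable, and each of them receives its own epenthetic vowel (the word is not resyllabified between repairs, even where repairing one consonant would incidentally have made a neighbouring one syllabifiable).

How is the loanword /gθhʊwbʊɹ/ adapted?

ʔʊxʊhʊwʊbʊɹʊ

Substitution: /g/ → /ʔ/, /θ/ → /x/, giving /ʔxhʊwbʊɹ/.
Under (C)V(N), the unsyllabifiable consonants are /ʔ/, /x/, /w/, /ɹ/ (only a nasal (/m/, /n/, or /ŋ/) is licensed in coda position; onsets are limited to one consonant).
Each unlicensed consonant becomes the onset of a new syllable: /ʔ/ → /ʔʊ/, /x/ → /xʊ/, /w/ → /wʊ/, /ɹ/ → /ɹʊ/.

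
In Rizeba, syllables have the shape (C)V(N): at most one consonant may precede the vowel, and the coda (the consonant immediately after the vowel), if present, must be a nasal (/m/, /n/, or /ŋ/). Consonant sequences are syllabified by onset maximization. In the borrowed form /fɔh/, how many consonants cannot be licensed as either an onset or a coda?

Syllabifying with onset maximization leaves /h/ stranded (only a nasal (/m/, /n/, or /ŋ/) is licensed in coda position; onsets are limited to one consonant).

1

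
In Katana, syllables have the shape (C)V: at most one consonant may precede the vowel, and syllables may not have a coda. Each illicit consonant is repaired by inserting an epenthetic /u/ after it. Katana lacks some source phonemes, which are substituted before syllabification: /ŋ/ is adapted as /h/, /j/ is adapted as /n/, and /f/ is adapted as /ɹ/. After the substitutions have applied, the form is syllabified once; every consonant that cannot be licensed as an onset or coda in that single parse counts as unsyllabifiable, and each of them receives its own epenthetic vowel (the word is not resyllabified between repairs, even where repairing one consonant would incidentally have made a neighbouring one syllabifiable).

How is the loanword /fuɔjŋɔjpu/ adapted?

Substitution: /f/ → /ɹ/, /j/ → /n/, /ŋ/ → /h/, giving /ɹuɔnhɔnpu/.
The consonants /n/, /n/ cannot be parsed into a legal (C)V syllable (no codas are permitted; onsets are limited to one consonant).
Epenthesis after each stranded consonant: /n/ → /nu/, /n/ → /nu/.

ɹuɔnuhɔnupu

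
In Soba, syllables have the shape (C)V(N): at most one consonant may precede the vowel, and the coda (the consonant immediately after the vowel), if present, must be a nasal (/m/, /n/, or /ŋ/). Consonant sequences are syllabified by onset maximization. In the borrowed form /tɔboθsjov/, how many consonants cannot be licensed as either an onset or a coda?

3

Syllabifying with onset maximization leaves /θ/, /s/, /v/ stranded (only a nasal (/m/, /n/, or /ŋ/) is licensed in coda position; onsets are limited to one consonant).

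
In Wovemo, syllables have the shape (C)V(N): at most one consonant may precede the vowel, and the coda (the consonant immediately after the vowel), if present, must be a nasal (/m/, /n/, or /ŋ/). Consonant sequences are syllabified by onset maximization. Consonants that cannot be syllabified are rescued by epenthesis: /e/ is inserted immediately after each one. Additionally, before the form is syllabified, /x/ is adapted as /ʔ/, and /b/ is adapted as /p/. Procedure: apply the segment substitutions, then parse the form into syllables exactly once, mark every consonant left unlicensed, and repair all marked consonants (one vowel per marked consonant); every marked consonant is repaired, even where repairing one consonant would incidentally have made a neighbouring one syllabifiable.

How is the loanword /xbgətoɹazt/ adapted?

ʔepegətoɹazete

Substitution: /x/ → /ʔ/, /b/ → /p/, giving /ʔpgətoɹazt/.
The consonants /ʔ/, /p/, /z/, /t/ cannot be parsed into a legal (C)V(N) syllable (only a nasal (/m/, /n/, or /ŋ/) is licensed in coda position; onsets are limited to one consonant).
Inserting the epenthetic vowel yields /ʔ/ → /ʔe/, /p/ → /pe/, /z/ → /ze/, /t/ → /te/.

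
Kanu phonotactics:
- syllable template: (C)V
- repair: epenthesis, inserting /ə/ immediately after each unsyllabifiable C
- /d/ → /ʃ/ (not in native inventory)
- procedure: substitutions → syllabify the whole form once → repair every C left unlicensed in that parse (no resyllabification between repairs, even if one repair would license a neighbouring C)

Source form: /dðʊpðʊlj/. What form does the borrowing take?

ʃəðʊpəðʊləjə

Substitution: /d/ → /ʃ/, giving /ʃðʊpðʊlj/.
Syllabifying with onset maximization leaves /ʃ/, /p/, /l/, /j/ stranded (no codas are permitted; onsets are limited to one consonant).
Each unlicensed consonant becomes the onset of a new syllable: /ʃ/ → /ʃə/, /p/ → /pə/, /l/ → /lə/, /j/ → /jə/.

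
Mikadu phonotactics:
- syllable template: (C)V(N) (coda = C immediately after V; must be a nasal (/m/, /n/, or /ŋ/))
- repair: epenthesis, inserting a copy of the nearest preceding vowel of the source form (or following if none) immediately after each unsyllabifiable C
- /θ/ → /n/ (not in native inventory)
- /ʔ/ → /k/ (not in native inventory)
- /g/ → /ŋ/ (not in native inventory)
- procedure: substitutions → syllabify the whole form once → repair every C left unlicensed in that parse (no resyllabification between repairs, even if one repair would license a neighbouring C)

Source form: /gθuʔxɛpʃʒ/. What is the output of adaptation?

ŋunukuxɛpɛʃɛʒɛ

Substitution: /g/ → /ŋ/, /θ/ → /n/, /ʔ/ → /k/, giving /ŋnukxɛpʃʒ/.
Under (C)V(N), the unsyllabifiable consonants are /ŋ/, /k/, /p/, /ʃ/, /ʒ/ (only a nasal (/m/, /n/, or /ŋ/) is licensed in coda position; onsets are limited to one consonant).
Inserting the epenthetic vowel yields /ŋ/ → /ŋu/, /k/ → /ku/, /p/ → /pɛ/, /ʃ/ → /ʃɛ/, /ʒ/ → /ʒɛ/.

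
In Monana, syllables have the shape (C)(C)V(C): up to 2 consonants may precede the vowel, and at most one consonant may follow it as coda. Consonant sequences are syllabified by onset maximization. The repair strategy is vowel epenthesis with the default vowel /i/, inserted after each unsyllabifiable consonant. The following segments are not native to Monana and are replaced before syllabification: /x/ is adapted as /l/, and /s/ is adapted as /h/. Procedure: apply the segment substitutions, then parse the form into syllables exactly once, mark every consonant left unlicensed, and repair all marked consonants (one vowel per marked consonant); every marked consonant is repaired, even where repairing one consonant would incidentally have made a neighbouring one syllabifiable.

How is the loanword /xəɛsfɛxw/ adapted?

Substitution: /x/ → /l/, /s/ → /h/, giving /ləɛhfɛlw/.
The consonants /w/ cannot be parsed into a legal (C)(C)V(C) syllable (at most one coda consonant is licensed; onsets may contain at most 2 consonants).
Inserting the epenthetic vowel yields /w/ → /wi/.

ləɛhfɛlwi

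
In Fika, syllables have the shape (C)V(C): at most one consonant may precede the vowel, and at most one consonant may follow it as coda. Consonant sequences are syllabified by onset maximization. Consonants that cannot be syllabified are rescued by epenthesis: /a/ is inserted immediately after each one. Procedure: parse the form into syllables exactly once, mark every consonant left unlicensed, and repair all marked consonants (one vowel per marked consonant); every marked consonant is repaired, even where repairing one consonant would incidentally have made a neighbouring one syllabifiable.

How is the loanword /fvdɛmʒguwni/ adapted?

Under (C)V(C), the unsyllabifiable consonants are /f/, /v/, /ʒ/ (at most one coda consonant is licensed; onsets are limited to one consonant).
Epenthesis after each stranded consonant: /f/ → /fa/, /v/ → /va/, /ʒ/ → /ʒa/.

favadɛmʒaguwni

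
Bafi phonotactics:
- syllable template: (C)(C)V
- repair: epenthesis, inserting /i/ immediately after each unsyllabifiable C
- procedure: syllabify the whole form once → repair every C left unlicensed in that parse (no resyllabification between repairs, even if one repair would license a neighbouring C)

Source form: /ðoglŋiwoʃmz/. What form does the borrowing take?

The consonants /g/, /ʃ/, /m/, /z/ cannot be parsed into a legal (C)(C)V syllable (no codas are permitted; onsets may contain at most 2 consonants).
Inserting the epenthetic vowel yields /g/ → /gi/, /ʃ/ → /ʃi/, /m/ → /mi/, /z/ → /zi/.

ðogilŋiwoʃimizi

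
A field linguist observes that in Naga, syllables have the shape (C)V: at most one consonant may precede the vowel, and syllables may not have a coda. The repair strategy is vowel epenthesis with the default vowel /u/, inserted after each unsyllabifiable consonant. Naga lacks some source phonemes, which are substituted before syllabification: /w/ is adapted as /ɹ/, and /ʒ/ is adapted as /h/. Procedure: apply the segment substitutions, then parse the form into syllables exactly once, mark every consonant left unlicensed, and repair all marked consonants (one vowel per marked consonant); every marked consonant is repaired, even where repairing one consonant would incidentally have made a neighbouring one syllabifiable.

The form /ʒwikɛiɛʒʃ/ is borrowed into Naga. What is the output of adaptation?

Substitution: /ʒ/ → /h/, /w/ → /ɹ/, giving /hɹikɛiɛhʃ/.
The consonants /h/, /h/, /ʃ/ cannot be parsed into a legal (C)V syllable (no codas are permitted; onsets are limited to one consonant).
Inserting the epenthetic vowel yields /h/ → /hu/, /h/ → /hu/, /ʃ/ → /ʃu/.

huɹikɛiɛhuʃu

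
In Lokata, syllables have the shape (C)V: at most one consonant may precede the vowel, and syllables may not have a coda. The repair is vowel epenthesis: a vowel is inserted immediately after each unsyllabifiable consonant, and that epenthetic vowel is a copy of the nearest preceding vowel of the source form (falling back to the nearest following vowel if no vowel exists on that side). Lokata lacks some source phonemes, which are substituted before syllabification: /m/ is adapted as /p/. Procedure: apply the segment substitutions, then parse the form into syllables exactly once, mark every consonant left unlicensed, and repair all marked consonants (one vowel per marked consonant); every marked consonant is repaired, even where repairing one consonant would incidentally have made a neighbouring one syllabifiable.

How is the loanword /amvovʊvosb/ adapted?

Substitution: /m/ → /p/, giving /apvovʊvosb/.
Syllabifying with onset maximization leaves /p/, /s/, /b/ stranded (no codas are permitted; onsets are limited to one consonant).
Epenthesis after each stranded consonant: /p/ → /pa/, /s/ → /so/, /b/ → /bo/.

apavovʊvosobo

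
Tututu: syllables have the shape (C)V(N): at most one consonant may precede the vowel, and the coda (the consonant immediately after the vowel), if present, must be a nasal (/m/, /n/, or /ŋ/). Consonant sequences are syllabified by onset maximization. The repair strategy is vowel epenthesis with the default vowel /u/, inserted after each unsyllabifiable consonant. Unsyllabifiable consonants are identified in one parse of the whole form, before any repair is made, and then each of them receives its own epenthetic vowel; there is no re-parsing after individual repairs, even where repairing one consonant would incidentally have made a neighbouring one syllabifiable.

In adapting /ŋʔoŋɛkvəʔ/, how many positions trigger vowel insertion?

The unsyllabifiable consonants are /ŋ/, /k/, /ʔ/; each receives one epenthetic vowel.

3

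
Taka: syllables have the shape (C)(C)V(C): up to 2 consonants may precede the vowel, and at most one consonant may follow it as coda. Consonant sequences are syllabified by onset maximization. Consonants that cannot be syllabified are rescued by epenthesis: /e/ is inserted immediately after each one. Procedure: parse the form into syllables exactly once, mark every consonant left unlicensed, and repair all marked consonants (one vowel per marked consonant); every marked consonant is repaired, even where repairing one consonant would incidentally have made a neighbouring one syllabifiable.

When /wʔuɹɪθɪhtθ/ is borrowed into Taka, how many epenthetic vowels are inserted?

The unsyllabifiable consonants are /t/, /θ/; each receives one epenthetic vowel.

2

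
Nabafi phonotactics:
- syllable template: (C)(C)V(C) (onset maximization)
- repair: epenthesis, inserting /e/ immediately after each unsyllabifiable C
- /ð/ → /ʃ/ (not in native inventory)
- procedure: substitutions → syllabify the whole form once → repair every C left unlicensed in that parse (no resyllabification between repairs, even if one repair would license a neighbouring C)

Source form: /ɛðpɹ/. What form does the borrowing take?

Substitution: /ð/ → /ʃ/, giving /ɛʃpɹ/.
Under (C)(C)V(C), the unsyllabifiable consonants are /p/, /ɹ/ (at most one coda consonant is licensed; onsets may contain at most 2 consonants).
Each unlicensed consonant becomes the onset of a new syllable: /p/ → /pe/, /ɹ/ → /ɹe/.

ɛʃpeɹe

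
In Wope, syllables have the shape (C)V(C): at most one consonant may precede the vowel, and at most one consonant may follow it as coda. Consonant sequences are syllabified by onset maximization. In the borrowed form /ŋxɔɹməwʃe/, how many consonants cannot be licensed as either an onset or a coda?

1

Under (C)V(C), the unsyllabifiable consonants are /ŋ/ (at most one coda consonant is licensed; onsets are limited to one consonant).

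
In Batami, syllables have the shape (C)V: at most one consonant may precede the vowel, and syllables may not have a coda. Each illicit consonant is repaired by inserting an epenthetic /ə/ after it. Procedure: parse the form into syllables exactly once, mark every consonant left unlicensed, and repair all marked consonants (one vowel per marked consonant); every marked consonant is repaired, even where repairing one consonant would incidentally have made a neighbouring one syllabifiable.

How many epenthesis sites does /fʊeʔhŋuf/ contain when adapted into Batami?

3

The unsyllabifiable consonants are /ʔ/, /h/, /f/; each receives one epenthetic vowel.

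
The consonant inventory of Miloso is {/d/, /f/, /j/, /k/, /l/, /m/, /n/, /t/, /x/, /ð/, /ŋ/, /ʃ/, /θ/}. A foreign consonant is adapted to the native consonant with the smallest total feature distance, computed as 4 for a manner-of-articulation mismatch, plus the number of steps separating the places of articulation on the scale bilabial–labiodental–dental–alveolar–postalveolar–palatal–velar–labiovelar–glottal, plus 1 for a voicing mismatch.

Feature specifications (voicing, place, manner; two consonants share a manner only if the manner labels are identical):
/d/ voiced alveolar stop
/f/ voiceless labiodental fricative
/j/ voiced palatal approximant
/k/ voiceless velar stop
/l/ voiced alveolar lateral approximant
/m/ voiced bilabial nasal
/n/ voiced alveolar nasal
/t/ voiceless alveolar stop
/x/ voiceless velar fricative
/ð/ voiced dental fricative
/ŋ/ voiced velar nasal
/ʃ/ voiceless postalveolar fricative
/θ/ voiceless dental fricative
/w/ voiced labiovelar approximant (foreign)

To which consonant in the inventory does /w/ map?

/j/ is closest: same manner (approximant), place distance 2 (labiovelar→palatal), same voicing; total 2. Next closest is /ŋ/ at distance 5.

j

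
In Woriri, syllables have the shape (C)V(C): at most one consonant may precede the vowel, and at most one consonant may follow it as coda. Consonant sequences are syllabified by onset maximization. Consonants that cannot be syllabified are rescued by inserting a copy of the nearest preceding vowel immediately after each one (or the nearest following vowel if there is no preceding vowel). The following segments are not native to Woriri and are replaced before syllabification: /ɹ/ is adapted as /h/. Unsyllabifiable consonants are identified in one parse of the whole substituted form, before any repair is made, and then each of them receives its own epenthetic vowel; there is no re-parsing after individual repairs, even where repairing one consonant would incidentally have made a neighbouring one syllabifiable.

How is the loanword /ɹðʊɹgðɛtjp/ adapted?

Substitution: /ɹ/ → /h/, giving /hðʊhgðɛtjp/.
Syllabifying with onset maximization leaves /h/, /g/, /j/, /p/ stranded (at most one coda consonant is licensed; onsets are limited to one consonant).
Inserting the epenthetic vowel yields /h/ → /hʊ/, /g/ → /gʊ/, /j/ → /jɛ/, /p/ → /pɛ/.

hʊðʊhgʊðɛtjɛpɛ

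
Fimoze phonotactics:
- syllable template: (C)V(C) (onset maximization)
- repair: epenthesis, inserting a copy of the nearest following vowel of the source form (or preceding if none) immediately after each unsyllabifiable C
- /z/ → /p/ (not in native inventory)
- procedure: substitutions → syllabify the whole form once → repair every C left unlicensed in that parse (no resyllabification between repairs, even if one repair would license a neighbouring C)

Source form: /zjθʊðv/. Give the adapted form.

Substitution: /z/ → /p/, giving /pjθʊðv/.
Under (C)V(C), the unsyllabifiable consonants are /p/, /j/, /v/ (at most one coda consonant is licensed; onsets are limited to one consonant).
Epenthesis after each stranded consonant: /p/ → /pʊ/, /j/ → /jʊ/, /v/ → /vʊ/.

pʊjʊθʊðvʊ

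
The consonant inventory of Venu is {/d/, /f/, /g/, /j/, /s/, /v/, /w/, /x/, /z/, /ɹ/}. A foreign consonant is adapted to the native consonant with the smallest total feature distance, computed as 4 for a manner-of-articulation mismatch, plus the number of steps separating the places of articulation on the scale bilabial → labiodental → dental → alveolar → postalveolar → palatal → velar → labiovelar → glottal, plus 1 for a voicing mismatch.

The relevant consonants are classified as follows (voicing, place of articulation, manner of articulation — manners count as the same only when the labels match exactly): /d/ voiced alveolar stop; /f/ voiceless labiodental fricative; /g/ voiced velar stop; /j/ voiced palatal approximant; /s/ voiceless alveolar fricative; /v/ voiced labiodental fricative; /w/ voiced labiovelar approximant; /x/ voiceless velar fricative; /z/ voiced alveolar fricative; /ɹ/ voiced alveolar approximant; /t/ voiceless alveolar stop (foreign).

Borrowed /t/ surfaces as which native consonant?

/d/ is closest: same manner (stop), place distance 0 (alveolar→alveolar), voicing differs (+1); total 1. Next closest is /g/ at distance 4.

d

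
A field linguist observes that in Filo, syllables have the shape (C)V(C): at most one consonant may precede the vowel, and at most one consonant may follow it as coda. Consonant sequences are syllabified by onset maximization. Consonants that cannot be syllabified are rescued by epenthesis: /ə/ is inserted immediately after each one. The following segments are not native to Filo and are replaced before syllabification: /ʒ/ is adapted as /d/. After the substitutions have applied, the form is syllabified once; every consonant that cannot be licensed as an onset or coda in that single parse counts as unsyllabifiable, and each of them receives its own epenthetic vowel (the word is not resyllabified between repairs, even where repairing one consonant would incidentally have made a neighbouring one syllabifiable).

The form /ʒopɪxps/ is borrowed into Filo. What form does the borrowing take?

dopɪxpəsə

Substitution: /ʒ/ → /d/, giving /dopɪxps/.
Syllabifying with onset maximization leaves /p/, /s/ stranded (at most one coda consonant is licensed; onsets are limited to one consonant).
Each unlicensed consonant becomes the onset of a new syllable: /p/ → /pə/, /s/ → /sə/.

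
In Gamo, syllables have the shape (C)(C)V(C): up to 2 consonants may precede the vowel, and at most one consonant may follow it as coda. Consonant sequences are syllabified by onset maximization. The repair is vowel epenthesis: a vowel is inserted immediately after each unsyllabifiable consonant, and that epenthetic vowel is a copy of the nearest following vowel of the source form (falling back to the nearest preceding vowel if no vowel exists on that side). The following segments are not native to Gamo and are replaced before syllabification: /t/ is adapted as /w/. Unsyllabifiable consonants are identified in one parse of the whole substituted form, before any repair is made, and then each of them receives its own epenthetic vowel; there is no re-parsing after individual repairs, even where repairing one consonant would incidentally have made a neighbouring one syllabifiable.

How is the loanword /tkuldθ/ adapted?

wkulduθu

Substitution: /t/ → /w/, giving /wkuldθ/.
Syllabifying with onset maximization leaves /d/, /θ/ stranded (at most one coda consonant is licensed; onsets may contain at most 2 consonants).
Each unlicensed consonant becomes the onset of a new syllable: /d/ → /du/, /θ/ → /θu/.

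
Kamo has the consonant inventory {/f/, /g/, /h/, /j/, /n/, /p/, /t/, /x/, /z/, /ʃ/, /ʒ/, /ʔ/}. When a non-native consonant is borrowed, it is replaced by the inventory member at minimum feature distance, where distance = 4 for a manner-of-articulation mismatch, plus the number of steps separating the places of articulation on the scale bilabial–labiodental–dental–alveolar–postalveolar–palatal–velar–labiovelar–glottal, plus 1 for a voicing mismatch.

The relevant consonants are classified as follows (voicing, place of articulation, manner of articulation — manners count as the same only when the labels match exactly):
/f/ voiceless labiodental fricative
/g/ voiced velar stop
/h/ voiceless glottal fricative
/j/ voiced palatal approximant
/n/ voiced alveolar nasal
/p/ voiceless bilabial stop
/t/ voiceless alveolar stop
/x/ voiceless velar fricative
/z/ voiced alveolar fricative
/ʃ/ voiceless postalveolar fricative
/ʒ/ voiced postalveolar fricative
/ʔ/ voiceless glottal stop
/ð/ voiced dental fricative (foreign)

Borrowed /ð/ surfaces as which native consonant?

z

/z/ is closest: same manner (fricative), place distance 1 (dental→alveolar), same voicing; total 1. Next closest is /f/ at distance 2.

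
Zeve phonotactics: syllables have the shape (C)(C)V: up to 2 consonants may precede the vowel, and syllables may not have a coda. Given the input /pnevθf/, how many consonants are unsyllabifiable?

3

Syllabifying with onset maximization leaves /v/, /θ/, /f/ stranded (no codas are permitted; onsets may contain at most 2 consonants).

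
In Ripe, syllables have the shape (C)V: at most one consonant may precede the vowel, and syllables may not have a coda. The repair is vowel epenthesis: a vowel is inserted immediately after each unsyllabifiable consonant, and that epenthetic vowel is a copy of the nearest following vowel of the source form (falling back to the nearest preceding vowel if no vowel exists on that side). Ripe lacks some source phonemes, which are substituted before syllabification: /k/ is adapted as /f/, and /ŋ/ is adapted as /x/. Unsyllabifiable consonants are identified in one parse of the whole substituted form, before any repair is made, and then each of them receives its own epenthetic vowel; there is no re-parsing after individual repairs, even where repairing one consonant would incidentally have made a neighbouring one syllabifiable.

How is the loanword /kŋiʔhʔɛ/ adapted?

fixiʔɛhɛʔɛ

Substitution: /k/ → /f/, /ŋ/ → /x/, giving /fxiʔhʔɛ/.
The consonants /f/, /ʔ/, /h/ cannot be parsed into a legal (C)V syllable (no codas are permitted; onsets are limited to one consonant).
Inserting the epenthetic vowel yields /f/ → /fi/, /ʔ/ → /ʔɛ/, /h/ → /hɛ/.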